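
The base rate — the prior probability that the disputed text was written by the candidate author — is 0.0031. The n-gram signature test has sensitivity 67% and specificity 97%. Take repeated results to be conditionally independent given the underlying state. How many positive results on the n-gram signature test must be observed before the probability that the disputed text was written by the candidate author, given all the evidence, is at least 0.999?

Prior odds: 0.0031 ÷ 0.9969 = 31/9969.
False-positive rate = 1 − 0.97 = 0.03; likelihood ratio of a positive = 0.67/0.03 = 67/3.
Target odds: 0.999 ÷ 0.001 = 999.
Require (67/3)ⁿ ≥ 999 ÷ (31/9969) = 9959031/31.
(67/3)⁴ = 20151121/81 falls short of 9959031/31 but (67/3)⁵ ≈5.55607e+06 reaches it, so n = 5.

5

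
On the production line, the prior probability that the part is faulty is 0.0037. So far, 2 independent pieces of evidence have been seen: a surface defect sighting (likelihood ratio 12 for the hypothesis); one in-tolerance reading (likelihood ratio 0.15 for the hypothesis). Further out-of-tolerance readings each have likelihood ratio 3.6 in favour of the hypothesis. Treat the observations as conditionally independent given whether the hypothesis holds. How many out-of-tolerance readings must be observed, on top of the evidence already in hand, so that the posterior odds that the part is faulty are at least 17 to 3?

Prior odds = 0.0037/0.9963 = 37/9963.
Combined Bayes factor of the evidence already in hand = 12 × 0.15 = 1.8.
Odds after that evidence = (37/9963) × 1.8 = 37/5535.
Target odds = 17/3.
Need 3.6ⁿ ≥ 17/3 ÷ (37/5535) = 31365/37.
3.6⁵ = 604.66176 falls short of 31365/37 but 3.6⁶ = 34012224/15625 reaches it, so n = 6.

6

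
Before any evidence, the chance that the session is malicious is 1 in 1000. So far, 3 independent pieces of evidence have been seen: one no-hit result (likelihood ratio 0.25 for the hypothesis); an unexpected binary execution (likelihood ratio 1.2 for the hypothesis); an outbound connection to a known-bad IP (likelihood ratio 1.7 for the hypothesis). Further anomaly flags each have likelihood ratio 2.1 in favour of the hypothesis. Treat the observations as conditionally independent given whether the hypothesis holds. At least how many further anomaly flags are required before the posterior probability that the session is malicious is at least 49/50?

16

Prior odds = 0.001/0.999 = 1/999.
Combined Bayes factor of the evidence already in hand = 0.25 × 1.2 × 1.7 = 0.51.
Odds after that evidence = (1/999) × 0.51 = 17/33300.
Target odds = 0.98/0.02 = 49.
Need 2.1ⁿ ≥ 49 ÷ (17/33300) = 1631700/17.
2.1¹⁵ ≈68122.3 falls short of 1631700/17 but 2.1¹⁶ ≈143057 reaches it, so n = 16.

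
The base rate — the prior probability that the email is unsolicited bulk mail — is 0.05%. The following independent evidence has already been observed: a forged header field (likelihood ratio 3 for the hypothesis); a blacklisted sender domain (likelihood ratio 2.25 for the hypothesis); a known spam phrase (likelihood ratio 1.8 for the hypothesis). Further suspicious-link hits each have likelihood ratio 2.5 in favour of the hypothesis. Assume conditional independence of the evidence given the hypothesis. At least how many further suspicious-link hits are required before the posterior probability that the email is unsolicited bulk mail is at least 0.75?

7

Prior odds = 0.0005/0.9995 = 1/1999.
Combined Bayes factor of the evidence already in hand = 3 × 2.25 × 1.8 = 12.15.
Odds after that evidence = (1/1999) × 12.15 = 243/39980.
Target odds = 0.75/0.25 = 3.
Need 2.5ⁿ ≥ 3 ÷ (243/39980) = 39980/81.
2.5⁶ = 244.140625 falls short of 39980/81 but 2.5⁷ = 610.3515625 reaches it, so n = 7.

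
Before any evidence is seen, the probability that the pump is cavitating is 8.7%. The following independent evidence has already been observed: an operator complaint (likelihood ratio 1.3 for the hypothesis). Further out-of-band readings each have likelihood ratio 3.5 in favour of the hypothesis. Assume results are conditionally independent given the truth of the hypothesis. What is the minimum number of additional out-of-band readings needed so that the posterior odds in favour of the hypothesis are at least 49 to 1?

Prior odds = 0.087/0.913 = 87/913.
Bayes factor of the evidence already in hand = 1.3.
Odds after that evidence = (87/913) × 1.3 = 1131/9130.
Target odds = 49.
Need 3.5ⁿ ≥ 49 ÷ (1131/9130) = 447370/1131.
3.5⁴ = 150.0625 falls short of 447370/1131 but 3.5⁵ = 525.21875 reaches it, so n = 5.

5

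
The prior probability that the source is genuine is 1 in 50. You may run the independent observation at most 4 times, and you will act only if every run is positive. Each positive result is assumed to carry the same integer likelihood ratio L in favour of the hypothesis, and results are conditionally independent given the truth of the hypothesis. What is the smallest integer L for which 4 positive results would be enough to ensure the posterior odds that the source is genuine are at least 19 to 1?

Prior odds = 0.02/0.98 = 1/49.
Target odds = 19.
Need L⁴ ≥ 19 ÷ (1/49) = 931.
5⁴ = 625 < 931 ≤ 1296 = 6⁴, so L = 6.

6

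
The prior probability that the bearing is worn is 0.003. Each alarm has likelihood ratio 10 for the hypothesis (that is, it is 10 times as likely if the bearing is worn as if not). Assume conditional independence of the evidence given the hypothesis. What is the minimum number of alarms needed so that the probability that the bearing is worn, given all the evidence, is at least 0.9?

Prior odds: 0.003 ÷ 0.997 = 3/997.
Likelihood ratio per alarm = 10.
Target odds: 0.9 ÷ 0.1 = 9.
Need (3/997) × 10ⁿ ≥ 9, i.e. 10ⁿ ≥ 2991.
10³ = 1000 falls short of 2991 but 10⁴ = 10000 reaches it, so n = 4.

4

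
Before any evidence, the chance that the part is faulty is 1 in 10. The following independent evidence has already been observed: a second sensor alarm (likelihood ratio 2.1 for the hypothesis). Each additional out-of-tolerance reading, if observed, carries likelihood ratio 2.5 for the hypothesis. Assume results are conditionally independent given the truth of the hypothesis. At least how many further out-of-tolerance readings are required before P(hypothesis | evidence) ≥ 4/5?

Prior odds = 0.1/0.9 = 1/9.
Bayes factor of the evidence already in hand = 2.1.
Odds after that evidence = (1/9) × 2.1 = 7/30.
Target odds = 0.8/0.2 = 4.
Need 2.5ⁿ ≥ 4 ÷ (7/30) = 120/7.
2.5³ = 15.625 falls short of 120/7 but 2.5⁴ = 39.0625 reaches it, so n = 4.

4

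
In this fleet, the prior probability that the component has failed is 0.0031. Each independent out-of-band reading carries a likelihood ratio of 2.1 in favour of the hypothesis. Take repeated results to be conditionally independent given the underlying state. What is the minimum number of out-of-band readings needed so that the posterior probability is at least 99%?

Prior odds = 0.0031/0.9969 = 31/9969.
Likelihood ratio per out-of-band reading = 2.1.
Target posterior odds = 0.99/0.01 = 99.
Need (31/9969) × 2.1ⁿ ≥ 99, i.e. 2.1ⁿ ≥ 986931/31.
2.1¹³ ≈15447.2 falls short of 986931/31 but 2.1¹⁴ ≈32439.2 reaches it, so n = 14.

14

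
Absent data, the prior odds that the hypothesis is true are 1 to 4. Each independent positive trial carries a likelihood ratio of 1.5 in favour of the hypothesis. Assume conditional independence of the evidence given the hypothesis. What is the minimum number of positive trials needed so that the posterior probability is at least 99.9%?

21

Prior odds = 0.25.
Likelihood ratio per positive trial = 1.5.
Target posterior odds = 0.999/0.001 = 999.
Require 1.5ⁿ ≥ 999 ÷ 0.25 = 3996.
1.5²⁰ ≈3325.26 falls short of 3996 but 1.5²¹ ≈4987.89 reaches it, so n = 21.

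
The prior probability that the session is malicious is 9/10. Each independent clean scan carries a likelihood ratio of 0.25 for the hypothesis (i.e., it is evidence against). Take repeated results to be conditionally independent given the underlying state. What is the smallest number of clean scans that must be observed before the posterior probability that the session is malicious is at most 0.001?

7

Prior odds = 0.9/0.1 = 9.
Likelihood ratio per clean scan = 0.25.
Target posterior odds = 0.001/0.999 = 1/999.
Require 0.25ⁿ ≤ 1/999 ÷ 9 = 1/8991.
0.25⁶ = 1/4096 is still above 1/8991 but 0.25⁷ = 1/16384 is at or below it, so n = 7.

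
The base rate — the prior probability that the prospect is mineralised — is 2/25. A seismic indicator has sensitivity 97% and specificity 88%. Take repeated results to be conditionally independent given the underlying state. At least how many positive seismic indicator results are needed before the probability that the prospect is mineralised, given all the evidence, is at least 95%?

3

Prior odds: 0.08 ÷ 0.92 = 2/23.
False-positive rate = 1 − 0.88 = 0.12; likelihood ratio of a positive = 0.97/0.12 = 97/12.
Target posterior odds = 0.95/0.05 = 19.
Require (97/12)ⁿ ≥ 19 ÷ (2/23) = 218.5.
(97/12)² = 9409/144 falls short of 218.5 but (97/12)³ = 912673/1728 reaches it, so n = 3.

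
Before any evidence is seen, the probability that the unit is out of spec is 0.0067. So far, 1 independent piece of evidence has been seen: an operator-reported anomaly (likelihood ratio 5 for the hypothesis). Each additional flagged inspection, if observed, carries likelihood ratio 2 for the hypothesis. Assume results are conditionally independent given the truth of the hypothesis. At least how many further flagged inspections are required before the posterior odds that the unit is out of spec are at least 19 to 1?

10

Prior odds = 0.0067/0.9933 = 67/9933.
Bayes factor of the evidence already in hand = 5.
Odds after that evidence = (67/9933) × 5 = 335/9933.
Target odds = 19.
Need 2ⁿ ≥ 19 ÷ (335/9933) = 188727/335.
2⁹ = 512 falls short of 188727/335 but 2¹⁰ = 1024 reaches it, so n = 10.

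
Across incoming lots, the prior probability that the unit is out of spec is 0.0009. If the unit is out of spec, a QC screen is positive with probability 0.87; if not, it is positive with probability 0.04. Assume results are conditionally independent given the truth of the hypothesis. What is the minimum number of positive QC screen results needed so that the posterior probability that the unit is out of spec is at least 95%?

4

Prior odds: 0.0009 ÷ 0.9991 = 9/9991.
Likelihood ratio of a positive = 0.87/0.04 = 21.75.
Target posterior odds = 0.95/0.05 = 19.
Need (9/9991) × 21.75ⁿ ≥ 19, i.e. 21.75ⁿ ≥ 189829/9.
21.75³ = 658503/64 falls short of 189829/9 but 21.75⁴ = 57289761/256 reaches it, so n = 4.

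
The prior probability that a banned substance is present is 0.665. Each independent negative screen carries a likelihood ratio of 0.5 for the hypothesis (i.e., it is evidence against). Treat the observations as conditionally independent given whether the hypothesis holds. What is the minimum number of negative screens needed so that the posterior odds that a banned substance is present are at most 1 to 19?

Prior odds: 0.665 ÷ 0.335 = 133/67.
Likelihood ratio per negative screen = 0.5.
Target odds = 1/19.
Require 0.5ⁿ ≤ 1/19 ÷ (133/67) = 67/2527.
0.5⁵ = 0.03125 is still above 67/2527 but 0.5⁶ = 0.015625 is at or below it, so n = 6.

6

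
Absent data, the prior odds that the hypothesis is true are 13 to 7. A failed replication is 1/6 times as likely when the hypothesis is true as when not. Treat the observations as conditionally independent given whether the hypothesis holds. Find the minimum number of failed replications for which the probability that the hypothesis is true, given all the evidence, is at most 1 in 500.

4

Prior odds = 13/7.
Likelihood ratio per failed replication = 1/6.
Target odds: 0.002 ÷ 0.998 = 1/499.
Require (1/6)ⁿ ≤ 1/499 ÷ (13/7) = 7/6487.
(1/6)³ = 1/216 is still above 7/6487 but (1/6)⁴ = 1/1296 is at or below it, so n = 4.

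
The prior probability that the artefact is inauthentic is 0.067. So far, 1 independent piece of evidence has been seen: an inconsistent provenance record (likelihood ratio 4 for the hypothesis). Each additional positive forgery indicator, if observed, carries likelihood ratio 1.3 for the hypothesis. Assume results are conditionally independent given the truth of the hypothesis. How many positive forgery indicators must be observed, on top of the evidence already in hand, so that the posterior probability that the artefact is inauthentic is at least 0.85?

12

Prior odds = 0.067/0.933 = 67/933.
Bayes factor of the evidence already in hand = 4.
Odds after that evidence = (67/933) × 4 = 268/933.
Target odds = 0.85/0.15 = 17/3.
Need 1.3ⁿ ≥ 17/3 ÷ (268/933) = 5287/268.
1.3¹¹ ≈17.9216 falls short of 5287/268 but 1.3¹² ≈23.2981 reaches it, so n = 12.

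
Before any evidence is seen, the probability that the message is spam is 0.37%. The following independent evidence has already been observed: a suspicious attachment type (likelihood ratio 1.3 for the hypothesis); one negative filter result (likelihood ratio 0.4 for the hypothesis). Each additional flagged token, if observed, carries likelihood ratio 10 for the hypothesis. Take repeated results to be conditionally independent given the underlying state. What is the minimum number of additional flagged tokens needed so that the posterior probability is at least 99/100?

Prior odds = 0.0037/0.9963 = 37/9963.
Combined Bayes factor of the evidence already in hand = 1.3 × 0.4 = 0.52.
Odds after that evidence = (37/9963) × 0.52 = 481/249075.
Target odds = 0.99/0.01 = 99.
Need 10ⁿ ≥ 99 ÷ (481/249075) = 24658425/481.
10⁴ = 10000 falls short of 24658425/481 but 10⁵ = 100000 reaches it, so n = 5.

5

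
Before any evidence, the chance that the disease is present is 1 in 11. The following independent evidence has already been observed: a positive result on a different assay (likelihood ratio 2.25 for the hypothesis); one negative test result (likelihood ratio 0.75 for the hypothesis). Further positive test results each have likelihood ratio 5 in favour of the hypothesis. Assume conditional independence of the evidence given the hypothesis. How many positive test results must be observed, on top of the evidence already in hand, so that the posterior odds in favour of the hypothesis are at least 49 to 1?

4

Prior odds = (1/11)/(10/11) = 0.1.
Combined Bayes factor of the evidence already in hand = 2.25 × 0.75 = 1.6875.
Odds after that evidence = 0.1 × 1.6875 = 0.16875.
Target odds = 49.
Need 5ⁿ ≥ 49 ÷ 0.16875 = 7840/27.
5³ = 125 falls short of 7840/27 but 5⁴ = 625 reaches it, so n = 4.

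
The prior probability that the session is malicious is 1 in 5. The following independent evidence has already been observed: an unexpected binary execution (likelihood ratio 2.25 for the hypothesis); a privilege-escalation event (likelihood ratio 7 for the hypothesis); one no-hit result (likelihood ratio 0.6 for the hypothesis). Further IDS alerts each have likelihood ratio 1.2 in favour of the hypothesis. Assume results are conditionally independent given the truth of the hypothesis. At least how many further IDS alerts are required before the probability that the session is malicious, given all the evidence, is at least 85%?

Prior odds = 0.2/0.8 = 0.25.
Combined Bayes factor of the evidence already in hand = 2.25 × 7 × 0.6 = 9.45.
Odds after that evidence = 0.25 × 9.45 = 2.3625.
Target odds = 0.85/0.15 = 17/3.
Need 1.2ⁿ ≥ 17/3 ÷ 2.3625 = 1360/567.
1.2⁴ = 2.0736 falls short of 1360/567 but 1.2⁵ = 2.48832 reaches it, so n = 5.

5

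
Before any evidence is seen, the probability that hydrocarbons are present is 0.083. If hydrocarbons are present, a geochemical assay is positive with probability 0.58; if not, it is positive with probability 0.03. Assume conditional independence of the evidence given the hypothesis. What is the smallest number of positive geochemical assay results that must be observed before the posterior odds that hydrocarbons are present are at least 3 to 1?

2

Prior odds = 0.083/0.917 = 83/917.
Likelihood ratio of a positive = 0.58/0.03 = 58/3.
Target odds = 3.
Need (83/917) × (58/3)ⁿ ≥ 3, i.e. (58/3)ⁿ ≥ 2751/83.
(58/3)¹ = 58/3 falls short of 2751/83 but (58/3)² = 3364/9 reaches it, so n = 2.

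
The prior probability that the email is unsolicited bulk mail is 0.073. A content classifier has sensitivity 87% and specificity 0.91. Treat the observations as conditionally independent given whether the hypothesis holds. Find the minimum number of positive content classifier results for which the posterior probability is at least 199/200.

4

Prior odds = 0.073/0.927 = 73/927.
False-positive rate = 1 − 0.91 = 0.09; likelihood ratio of a positive = 0.87/0.09 = 29/3.
Target odds: 0.995 ÷ 0.005 = 199.
Require (29/3)ⁿ ≥ 199 ÷ (73/927) = 184473/73.
(29/3)³ = 24389/27 falls short of 184473/73 but (29/3)⁴ = 707281/81 reaches it, so n = 4.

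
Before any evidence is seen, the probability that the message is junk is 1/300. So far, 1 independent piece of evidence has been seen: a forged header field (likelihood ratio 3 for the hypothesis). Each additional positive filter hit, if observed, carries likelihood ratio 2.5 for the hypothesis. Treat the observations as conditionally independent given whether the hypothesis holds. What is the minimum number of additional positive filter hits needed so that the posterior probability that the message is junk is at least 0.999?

Prior odds = (1/300)/(299/300) = 1/299.
Bayes factor of the evidence already in hand = 3.
Odds after that evidence = (1/299) × 3 = 3/299.
Target odds = 0.999/0.001 = 999.
Need 2.5ⁿ ≥ 999 ÷ (3/299) = 99567.
2.5¹² = 244140625/4096 falls short of 99567 but 2.5¹³ ≈149012 reaches it, so n = 13.

13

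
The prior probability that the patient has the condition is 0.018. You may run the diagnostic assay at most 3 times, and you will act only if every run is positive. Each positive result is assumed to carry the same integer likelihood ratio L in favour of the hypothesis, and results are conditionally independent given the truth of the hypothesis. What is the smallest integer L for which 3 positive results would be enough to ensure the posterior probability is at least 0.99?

18

Prior odds = 0.018/0.982 = 9/491.
Target odds = 0.99/0.01 = 99.
Need L³ ≥ 99 ÷ (9/491) = 5401.
17³ = 4913 < 5401 ≤ 5832 = 18³, so L = 18.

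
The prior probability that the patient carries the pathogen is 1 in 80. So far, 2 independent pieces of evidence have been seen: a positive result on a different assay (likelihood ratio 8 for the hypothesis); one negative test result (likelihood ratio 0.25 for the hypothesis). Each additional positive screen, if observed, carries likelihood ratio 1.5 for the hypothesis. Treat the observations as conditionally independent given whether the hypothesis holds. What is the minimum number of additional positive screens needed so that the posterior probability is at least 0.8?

Prior odds = 0.0125/0.9875 = 1/79.
Combined Bayes factor of the evidence already in hand = 8 × 0.25 = 2.
Odds after that evidence = (1/79) × 2 = 2/79.
Target odds = 0.8/0.2 = 4.
Need 1.5ⁿ ≥ 4 ÷ (2/79) = 158.
1.5¹² = 531441/4096 falls short of 158 but 1.5¹³ = 1594323/8192 reaches it, so n = 13.

13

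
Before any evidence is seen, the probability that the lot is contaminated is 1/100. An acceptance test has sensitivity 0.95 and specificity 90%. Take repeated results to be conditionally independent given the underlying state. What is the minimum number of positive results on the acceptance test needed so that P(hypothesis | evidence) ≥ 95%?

Prior odds = 0.01/0.99 = 1/99.
False-positive rate = 1 − 0.9 = 0.1; likelihood ratio of a positive = 0.95/0.1 = 9.5.
Target odds: 0.95 ÷ 0.05 = 19.
Require 9.5ⁿ ≥ 19 ÷ (1/99) = 1881.
9.5³ = 857.375 falls short of 1881 but 9.5⁴ = 8145.0625 reaches it, so n = 4.

4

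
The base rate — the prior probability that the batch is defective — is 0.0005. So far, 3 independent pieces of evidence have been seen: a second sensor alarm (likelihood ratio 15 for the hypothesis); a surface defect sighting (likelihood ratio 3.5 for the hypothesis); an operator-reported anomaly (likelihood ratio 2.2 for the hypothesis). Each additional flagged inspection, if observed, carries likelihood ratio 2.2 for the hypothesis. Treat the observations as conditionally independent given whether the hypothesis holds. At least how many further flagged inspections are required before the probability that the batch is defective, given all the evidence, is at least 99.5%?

Prior odds = 0.0005/0.9995 = 1/1999.
Combined Bayes factor of the evidence already in hand = 15 × 3.5 × 2.2 = 115.5.
Odds after that evidence = (1/1999) × 115.5 = 231/3998.
Target odds = 0.995/0.005 = 199.
Need 2.2ⁿ ≥ 199 ÷ (231/3998) = 795602/231.
2.2¹⁰ ≈2655.99 falls short of 795602/231 but 2.2¹¹ ≈5843.18 reaches it, so n = 11.

11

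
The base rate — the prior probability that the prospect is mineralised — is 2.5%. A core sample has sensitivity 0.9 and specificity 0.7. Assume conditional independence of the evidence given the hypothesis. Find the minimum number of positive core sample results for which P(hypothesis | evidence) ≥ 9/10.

6

Prior odds = 0.025/0.975 = 1/39.
False-positive rate = 1 − 0.7 = 0.3; likelihood ratio of a positive = 0.9/0.3 = 3.
Target odds: 0.9 ÷ 0.1 = 9.
Require 3ⁿ ≥ 9 ÷ (1/39) = 351.
3⁵ = 243 falls short of 351 but 3⁶ = 729 reaches it, so n = 6.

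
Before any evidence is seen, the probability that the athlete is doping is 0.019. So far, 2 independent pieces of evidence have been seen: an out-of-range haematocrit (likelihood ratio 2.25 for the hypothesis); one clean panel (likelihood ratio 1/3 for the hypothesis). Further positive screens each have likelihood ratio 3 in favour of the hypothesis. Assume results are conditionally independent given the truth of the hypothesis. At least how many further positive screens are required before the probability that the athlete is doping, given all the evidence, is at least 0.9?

Prior odds = 0.019/0.981 = 19/981.
Combined Bayes factor of the evidence already in hand = 2.25 × (1/3) = 0.75.
Odds after that evidence = (19/981) × 0.75 = 19/1308.
Target odds = 0.9/0.1 = 9.
Need 3ⁿ ≥ 9 ÷ (19/1308) = 11772/19.
3⁵ = 243 falls short of 11772/19 but 3⁶ = 729 reaches it, so n = 6.

6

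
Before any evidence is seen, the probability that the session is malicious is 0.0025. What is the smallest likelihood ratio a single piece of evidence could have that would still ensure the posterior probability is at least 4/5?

1596

Prior odds = 0.0025/0.9975 = 1/399.
Target odds = 0.8/0.2 = 4.
Required Bayes factor = 4 ÷ (1/399) = 1596.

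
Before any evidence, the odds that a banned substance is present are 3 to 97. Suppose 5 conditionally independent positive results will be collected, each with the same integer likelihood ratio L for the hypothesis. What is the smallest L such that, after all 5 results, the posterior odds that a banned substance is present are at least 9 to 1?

Prior odds = 3/97.
Target odds = 9.
Need L⁵ ≥ 9 ÷ (3/97) = 291.
3⁵ = 243 < 291 ≤ 1024 = 4⁵, so L = 4.

4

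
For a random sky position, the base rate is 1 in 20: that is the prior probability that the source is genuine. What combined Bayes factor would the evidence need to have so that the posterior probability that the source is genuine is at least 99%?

1881

Prior odds = 0.05/0.95 = 1/19.
Target odds = 0.99/0.01 = 99.
Required Bayes factor = 99 ÷ (1/19) = 1881.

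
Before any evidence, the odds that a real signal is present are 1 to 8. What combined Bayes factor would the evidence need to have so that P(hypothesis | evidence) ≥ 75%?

24

Prior odds = 0.125.
Target odds = 0.75/0.25 = 3.
Required Bayes factor = 3 ÷ 0.125 = 24.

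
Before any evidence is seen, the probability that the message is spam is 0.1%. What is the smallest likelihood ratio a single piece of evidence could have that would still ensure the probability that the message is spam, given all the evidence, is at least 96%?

23976

Prior odds = 0.001/0.999 = 1/999.
Target odds = 0.96/0.04 = 24.
Required Bayes factor = 24 ÷ (1/999) = 23976.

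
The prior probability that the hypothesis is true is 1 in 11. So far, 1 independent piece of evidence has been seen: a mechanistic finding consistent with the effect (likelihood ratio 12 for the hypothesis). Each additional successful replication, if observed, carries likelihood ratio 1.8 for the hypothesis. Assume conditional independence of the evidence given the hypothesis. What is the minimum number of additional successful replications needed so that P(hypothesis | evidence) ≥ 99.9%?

12

Prior odds = (1/11)/(10/11) = 0.1.
Bayes factor of the evidence already in hand = 12.
Odds after that evidence = 0.1 × 12 = 1.2.
Target odds = 0.999/0.001 = 999.
Need 1.8ⁿ ≥ 999 ÷ 1.2 = 832.5.
1.8¹¹ ≈642.684 falls short of 832.5 but 1.8¹² ≈1156.83 reaches it, so n = 12.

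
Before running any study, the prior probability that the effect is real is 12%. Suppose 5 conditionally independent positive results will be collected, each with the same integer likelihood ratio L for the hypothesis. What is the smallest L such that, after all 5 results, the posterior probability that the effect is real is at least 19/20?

Prior odds = 0.12/0.88 = 3/22.
Target odds = 0.95/0.05 = 19.
Need L⁵ ≥ 19 ÷ (3/22) = 418/3.
2⁵ = 32 < 418/3 ≤ 243 = 3⁵, so L = 3.

3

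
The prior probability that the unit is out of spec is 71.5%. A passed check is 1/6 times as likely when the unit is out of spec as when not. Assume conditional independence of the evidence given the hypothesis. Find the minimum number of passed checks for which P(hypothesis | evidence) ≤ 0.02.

Prior odds = 0.715/0.285 = 143/57.
Likelihood ratio per passed check = 1/6.
Target posterior odds = 0.02/0.98 = 1/49.
Need (143/57) × (1/6)ⁿ ≤ 1/49, i.e. (1/6)ⁿ ≤ 57/7007.
(1/6)² = 1/36 is still above 57/7007 but (1/6)³ = 1/216 is at or below it, so n = 3.

3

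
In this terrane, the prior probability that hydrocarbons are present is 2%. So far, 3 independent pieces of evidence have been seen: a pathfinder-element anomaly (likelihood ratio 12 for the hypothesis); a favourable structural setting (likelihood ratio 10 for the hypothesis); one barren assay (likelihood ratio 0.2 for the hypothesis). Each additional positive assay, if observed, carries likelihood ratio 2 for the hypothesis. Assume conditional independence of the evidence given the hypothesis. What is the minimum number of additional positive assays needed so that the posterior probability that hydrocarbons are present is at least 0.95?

6

Prior odds = 0.02/0.98 = 1/49.
Combined Bayes factor of the evidence already in hand = 12 × 10 × 0.2 = 24.
Odds after that evidence = (1/49) × 24 = 24/49.
Target odds = 0.95/0.05 = 19.
Need 2ⁿ ≥ 19 ÷ (24/49) = 931/24.
2⁵ = 32 falls short of 931/24 but 2⁶ = 64 reaches it, so n = 6.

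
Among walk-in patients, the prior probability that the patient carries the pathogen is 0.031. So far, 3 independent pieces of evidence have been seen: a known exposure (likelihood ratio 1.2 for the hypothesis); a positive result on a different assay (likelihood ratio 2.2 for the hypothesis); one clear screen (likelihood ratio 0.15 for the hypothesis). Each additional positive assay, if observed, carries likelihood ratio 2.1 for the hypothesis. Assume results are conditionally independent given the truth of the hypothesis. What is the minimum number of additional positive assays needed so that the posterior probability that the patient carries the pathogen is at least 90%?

Prior odds = 0.031/0.969 = 31/969.
Combined Bayes factor of the evidence already in hand = 1.2 × 2.2 × 0.15 = 0.396.
Odds after that evidence = (31/969) × 0.396 = 1023/80750.
Target odds = 0.9/0.1 = 9.
Need 2.1ⁿ ≥ 9 ÷ (1023/80750) = 242250/341.
2.1⁸ ≈378.229 falls short of 242250/341 but 2.1⁹ ≈794.28 reaches it, so n = 9.

9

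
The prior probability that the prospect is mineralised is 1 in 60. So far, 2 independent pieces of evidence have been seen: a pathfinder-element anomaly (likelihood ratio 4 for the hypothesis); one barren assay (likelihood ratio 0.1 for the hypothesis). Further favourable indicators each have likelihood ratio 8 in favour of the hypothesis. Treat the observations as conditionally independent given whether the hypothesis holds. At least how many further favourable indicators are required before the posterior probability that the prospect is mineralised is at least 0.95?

Prior odds = (1/60)/(59/60) = 1/59.
Combined Bayes factor of the evidence already in hand = 4 × 0.1 = 0.4.
Odds after that evidence = (1/59) × 0.4 = 2/295.
Target odds = 0.95/0.05 = 19.
Need 8ⁿ ≥ 19 ÷ (2/295) = 2802.5.
8³ = 512 falls short of 2802.5 but 8⁴ = 4096 reaches it, so n = 4.

4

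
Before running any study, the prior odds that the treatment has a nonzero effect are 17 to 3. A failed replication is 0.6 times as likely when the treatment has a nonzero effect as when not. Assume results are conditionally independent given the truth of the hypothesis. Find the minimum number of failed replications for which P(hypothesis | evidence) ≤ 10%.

Prior odds = 17/3.
Likelihood ratio per failed replication = 0.6.
Target odds: 0.1 ÷ 0.9 = 1/9.
Require 0.6ⁿ ≤ 1/9 ÷ (17/3) = 1/51.
0.6⁷ = 2187/78125 is still above 1/51 but 0.6⁸ = 6561/390625 is at or below it, so n = 8.

8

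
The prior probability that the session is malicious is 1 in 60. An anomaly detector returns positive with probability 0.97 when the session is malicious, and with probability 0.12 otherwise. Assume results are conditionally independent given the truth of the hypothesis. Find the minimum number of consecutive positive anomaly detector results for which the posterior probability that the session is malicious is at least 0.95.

Prior odds: (1/60) ÷ (59/60) = 1/59.
Likelihood ratio of a positive result = 0.97/0.12 = 97/12.
Target posterior odds = 0.95/0.05 = 19.
Need (1/59) × (97/12)ⁿ ≥ 19, i.e. (97/12)ⁿ ≥ 1121.
(97/12)³ = 912673/1728 falls short of 1121 but (97/12)⁴ = 88529281/20736 reaches it, so n = 4.

4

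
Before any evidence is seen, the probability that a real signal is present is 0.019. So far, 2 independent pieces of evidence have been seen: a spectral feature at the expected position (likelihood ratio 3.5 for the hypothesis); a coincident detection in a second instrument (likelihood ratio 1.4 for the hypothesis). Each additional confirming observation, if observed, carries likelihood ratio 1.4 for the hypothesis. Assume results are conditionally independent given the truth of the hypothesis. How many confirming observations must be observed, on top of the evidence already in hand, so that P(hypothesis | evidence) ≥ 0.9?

14

Prior odds = 0.019/0.981 = 19/981.
Combined Bayes factor of the evidence already in hand = 3.5 × 1.4 = 4.9.
Odds after that evidence = (19/981) × 4.9 = 931/9810.
Target odds = 0.9/0.1 = 9.
Need 1.4ⁿ ≥ 9 ÷ (931/9810) = 88290/931.
1.4¹³ ≈79.3715 falls short of 88290/931 but 1.4¹⁴ ≈111.12 reaches it, so n = 14.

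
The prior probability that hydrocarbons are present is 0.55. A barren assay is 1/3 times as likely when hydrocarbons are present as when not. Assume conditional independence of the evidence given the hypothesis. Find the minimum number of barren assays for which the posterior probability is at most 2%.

4

Prior odds: 0.55 ÷ 0.45 = 11/9.
Likelihood ratio per barren assay = 1/3.
Target odds: 0.02 ÷ 0.98 = 1/49.
Require (1/3)ⁿ ≤ 1/49 ÷ (11/9) = 9/539.
(1/3)³ = 1/27 is still above 9/539 but (1/3)⁴ = 1/81 is at or below it, so n = 4.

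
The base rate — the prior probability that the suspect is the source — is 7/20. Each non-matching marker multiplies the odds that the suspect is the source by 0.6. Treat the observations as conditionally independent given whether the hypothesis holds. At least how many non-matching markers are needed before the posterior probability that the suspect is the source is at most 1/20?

Prior odds: 0.35 ÷ 0.65 = 7/13.
Likelihood ratio per non-matching marker = 0.6.
Target posterior odds = 0.05/0.95 = 1/19.
Need (7/13) × 0.6ⁿ ≤ 1/19, i.e. 0.6ⁿ ≤ 13/133.
0.6⁴ = 0.1296 is still above 13/133 but 0.6⁵ = 0.07776 is at or below it, so n = 5.

5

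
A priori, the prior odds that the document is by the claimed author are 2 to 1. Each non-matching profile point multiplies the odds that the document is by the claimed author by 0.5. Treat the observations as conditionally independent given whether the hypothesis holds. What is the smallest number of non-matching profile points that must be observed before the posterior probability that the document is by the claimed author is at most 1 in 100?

8

Prior odds = 2.
Likelihood ratio per non-matching profile point = 0.5.
Target odds: 0.01 ÷ 0.99 = 1/99.
Require 0.5ⁿ ≤ 1/99 ÷ 2 = 1/198.
0.5⁷ = 0.0078125 is still above 1/198 but 0.5⁸ = 0.00390625 is at or below it, so n = 8.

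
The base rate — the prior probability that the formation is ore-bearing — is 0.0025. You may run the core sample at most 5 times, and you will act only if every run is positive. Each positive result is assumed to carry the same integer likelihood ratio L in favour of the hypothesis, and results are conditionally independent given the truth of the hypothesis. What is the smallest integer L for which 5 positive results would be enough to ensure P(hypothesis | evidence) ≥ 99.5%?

10

Prior odds = 0.0025/0.9975 = 1/399.
Target odds = 0.995/0.005 = 199.
Need L⁵ ≥ 199 ÷ (1/399) = 79401.
9⁵ = 59049 < 79401 ≤ 100000 = 10⁵, so L = 10.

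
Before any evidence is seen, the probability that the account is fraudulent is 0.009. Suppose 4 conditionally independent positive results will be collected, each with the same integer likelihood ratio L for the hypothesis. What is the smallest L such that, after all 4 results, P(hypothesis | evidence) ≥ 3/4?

Prior odds = 0.009/0.991 = 9/991.
Target odds = 0.75/0.25 = 3.
Need L⁴ ≥ 3 ÷ (9/991) = 991/3.
4⁴ = 256 < 991/3 ≤ 625 = 5⁴, so L = 5.

5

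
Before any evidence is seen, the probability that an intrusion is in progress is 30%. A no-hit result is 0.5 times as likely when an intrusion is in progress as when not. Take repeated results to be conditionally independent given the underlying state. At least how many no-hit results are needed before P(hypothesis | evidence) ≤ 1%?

6

Prior odds: 0.3 ÷ 0.7 = 3/7.
Likelihood ratio per no-hit result = 0.5.
Target odds: 0.01 ÷ 0.99 = 1/99.
Need (3/7) × 0.5ⁿ ≤ 1/99, i.e. 0.5ⁿ ≤ 7/297.
0.5⁵ = 0.03125 is still above 7/297 but 0.5⁶ = 0.015625 is at or below it, so n = 6.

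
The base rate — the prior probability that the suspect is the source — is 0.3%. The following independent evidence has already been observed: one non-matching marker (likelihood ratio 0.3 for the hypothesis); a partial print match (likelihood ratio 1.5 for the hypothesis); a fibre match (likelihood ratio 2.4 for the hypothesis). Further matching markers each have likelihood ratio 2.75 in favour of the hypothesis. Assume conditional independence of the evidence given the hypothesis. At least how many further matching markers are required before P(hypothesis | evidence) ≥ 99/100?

Prior odds = 0.003/0.997 = 3/997.
Combined Bayes factor of the evidence already in hand = 0.3 × 1.5 × 2.4 = 1.08.
Odds after that evidence = (3/997) × 1.08 = 81/24925.
Target odds = 0.99/0.01 = 99.
Need 2.75ⁿ ≥ 99 ÷ (81/24925) = 274175/9.
2.75¹⁰ ≈24735.9 falls short of 274175/9 but 2.75¹¹ ≈68023.6 reaches it, so n = 11.

11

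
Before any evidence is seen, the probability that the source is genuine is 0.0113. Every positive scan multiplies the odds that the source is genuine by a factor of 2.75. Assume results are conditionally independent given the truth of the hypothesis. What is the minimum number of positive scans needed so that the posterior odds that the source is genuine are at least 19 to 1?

Prior odds = 0.0113/0.9887 = 113/9887.
Likelihood ratio per positive scan = 2.75.
Target odds = 19.
Require 2.75ⁿ ≥ 19 ÷ (113/9887) = 187853/113.
2.75⁷ = 19487171/16384 falls short of 187853/113 but 2.75⁸ = 214358881/65536 reaches it, so n = 8.

8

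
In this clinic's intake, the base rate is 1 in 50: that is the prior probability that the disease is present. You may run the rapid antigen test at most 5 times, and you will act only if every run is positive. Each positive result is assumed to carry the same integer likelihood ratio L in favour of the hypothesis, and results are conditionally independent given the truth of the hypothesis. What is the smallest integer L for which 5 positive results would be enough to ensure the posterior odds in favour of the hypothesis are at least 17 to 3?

4

Prior odds = 0.02/0.98 = 1/49.
Target odds = 17/3.
Need L⁵ ≥ 17/3 ÷ (1/49) = 833/3.
3⁵ = 243 < 833/3 ≤ 1024 = 4⁵, so L = 4.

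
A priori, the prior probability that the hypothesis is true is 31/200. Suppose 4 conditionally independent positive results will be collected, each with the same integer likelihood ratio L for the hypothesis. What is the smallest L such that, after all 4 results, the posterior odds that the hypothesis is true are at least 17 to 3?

3

Prior odds = 0.155/0.845 = 31/169.
Target odds = 17/3.
Need L⁴ ≥ 17/3 ÷ (31/169) = 2873/93.
2⁴ = 16 < 2873/93 ≤ 81 = 3⁴, so L = 3.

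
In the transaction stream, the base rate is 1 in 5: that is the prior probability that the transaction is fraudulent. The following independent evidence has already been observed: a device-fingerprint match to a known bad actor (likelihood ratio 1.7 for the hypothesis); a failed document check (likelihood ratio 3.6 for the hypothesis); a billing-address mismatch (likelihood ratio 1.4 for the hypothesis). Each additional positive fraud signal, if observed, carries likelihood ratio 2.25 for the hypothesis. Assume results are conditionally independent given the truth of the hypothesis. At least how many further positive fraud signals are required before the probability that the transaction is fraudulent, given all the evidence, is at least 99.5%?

Prior odds = 0.2/0.8 = 0.25.
Combined Bayes factor of the evidence already in hand = 1.7 × 3.6 × 1.4 = 8.568.
Odds after that evidence = 0.25 × 8.568 = 2.142.
Target odds = 0.995/0.005 = 199.
Need 2.25ⁿ ≥ 199 ÷ 2.142 = 99500/1071.
2.25⁵ = 59049/1024 falls short of 99500/1071 but 2.25⁶ = 531441/4096 reaches it, so n = 6.

6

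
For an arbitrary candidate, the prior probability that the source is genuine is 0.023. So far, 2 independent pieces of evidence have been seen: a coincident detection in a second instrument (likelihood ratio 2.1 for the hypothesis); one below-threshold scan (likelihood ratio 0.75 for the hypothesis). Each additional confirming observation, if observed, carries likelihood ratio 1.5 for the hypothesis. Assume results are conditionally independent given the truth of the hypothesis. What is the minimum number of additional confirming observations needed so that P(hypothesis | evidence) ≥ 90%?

14

Prior odds = 0.023/0.977 = 23/977.
Combined Bayes factor of the evidence already in hand = 2.1 × 0.75 = 1.575.
Odds after that evidence = (23/977) × 1.575 = 1449/39080.
Target odds = 0.9/0.1 = 9.
Need 1.5ⁿ ≥ 9 ÷ (1449/39080) = 39080/161.
1.5¹³ = 1594323/8192 falls short of 39080/161 but 1.5¹⁴ = 4782969/16384 reaches it, so n = 14.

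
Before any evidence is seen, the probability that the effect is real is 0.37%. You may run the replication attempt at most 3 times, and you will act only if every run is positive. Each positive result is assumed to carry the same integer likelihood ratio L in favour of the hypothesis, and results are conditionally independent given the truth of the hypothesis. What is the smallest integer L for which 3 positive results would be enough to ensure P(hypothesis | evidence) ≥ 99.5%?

38

Prior odds = 0.0037/0.9963 = 37/9963.
Target odds = 0.995/0.005 = 199.
Need L³ ≥ 199 ÷ (37/9963) = 1982637/37.
37³ = 50653 < 1982637/37 ≤ 54872 = 38³, so L = 38.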